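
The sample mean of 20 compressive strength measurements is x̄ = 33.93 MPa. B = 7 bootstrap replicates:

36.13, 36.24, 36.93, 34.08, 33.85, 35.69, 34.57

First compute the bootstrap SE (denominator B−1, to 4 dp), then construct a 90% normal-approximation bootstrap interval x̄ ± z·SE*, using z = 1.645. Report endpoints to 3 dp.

Mean of replicates = 35.3557; sum of squared deviations = 8.4836; SE* = √(8.4836/6) = 1.1891
Margin = 1.645 × 1.1891 = 1.9561
Interval: 33.93 ± 1.9561

(31.974, 35.886)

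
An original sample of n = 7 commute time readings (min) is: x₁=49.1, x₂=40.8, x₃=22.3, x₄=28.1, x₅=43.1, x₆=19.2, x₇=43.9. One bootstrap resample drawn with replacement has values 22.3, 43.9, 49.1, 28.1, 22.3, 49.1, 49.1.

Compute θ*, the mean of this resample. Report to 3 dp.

θ* = 37.700

Mean = (22.3 + 43.9 + 49.1 + 28.1 + 22.3 + 49.1 + 49.1) / 7 = 263.90 / 7 = 37.700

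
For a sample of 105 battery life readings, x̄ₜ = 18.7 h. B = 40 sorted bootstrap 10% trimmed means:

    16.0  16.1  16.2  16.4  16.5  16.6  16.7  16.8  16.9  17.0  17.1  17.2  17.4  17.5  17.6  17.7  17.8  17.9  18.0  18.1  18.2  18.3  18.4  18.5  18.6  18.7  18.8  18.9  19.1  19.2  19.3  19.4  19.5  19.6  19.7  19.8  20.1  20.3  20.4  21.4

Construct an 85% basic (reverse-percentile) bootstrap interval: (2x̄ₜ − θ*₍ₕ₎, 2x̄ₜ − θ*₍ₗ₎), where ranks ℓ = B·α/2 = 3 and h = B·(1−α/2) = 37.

Percentile endpoints at ranks 3 and 37: θ*₍3₎ = 16.2, θ*₍37₎ = 20.1.
Basic interval reflects these around x̄ₜ:
  lower = 2 × 18.7 − 20.1 = 17.3
  upper = 2 × 18.7 − 16.2 = 21.2

(17.3, 21.2)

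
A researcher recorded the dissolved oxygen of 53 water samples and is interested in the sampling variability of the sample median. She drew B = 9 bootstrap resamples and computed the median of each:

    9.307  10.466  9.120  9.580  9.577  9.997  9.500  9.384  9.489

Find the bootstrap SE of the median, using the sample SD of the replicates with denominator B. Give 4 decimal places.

Bootstrap SE is the standard deviation of the 9 replicate medians.
Mean of replicates: (9.307 + 10.466 + 9.120 + 9.580 + 9.577 + 9.997 + 9.500 + 9.384 + 9.489) / 9 = 86.42000 / 9 = 9.60222
Sum of squared deviations: (−0.29522)² + (+0.86378)² + (−0.48222)² + (−0.02222)² + (−0.02522)² + (+0.39478)² + (−0.10222)² + (−0.21822)² + (−0.11322)² = 1.29368
Variance = 1.29368 / 9 = 0.14374
SE* = √0.14374

SE* = 0.3791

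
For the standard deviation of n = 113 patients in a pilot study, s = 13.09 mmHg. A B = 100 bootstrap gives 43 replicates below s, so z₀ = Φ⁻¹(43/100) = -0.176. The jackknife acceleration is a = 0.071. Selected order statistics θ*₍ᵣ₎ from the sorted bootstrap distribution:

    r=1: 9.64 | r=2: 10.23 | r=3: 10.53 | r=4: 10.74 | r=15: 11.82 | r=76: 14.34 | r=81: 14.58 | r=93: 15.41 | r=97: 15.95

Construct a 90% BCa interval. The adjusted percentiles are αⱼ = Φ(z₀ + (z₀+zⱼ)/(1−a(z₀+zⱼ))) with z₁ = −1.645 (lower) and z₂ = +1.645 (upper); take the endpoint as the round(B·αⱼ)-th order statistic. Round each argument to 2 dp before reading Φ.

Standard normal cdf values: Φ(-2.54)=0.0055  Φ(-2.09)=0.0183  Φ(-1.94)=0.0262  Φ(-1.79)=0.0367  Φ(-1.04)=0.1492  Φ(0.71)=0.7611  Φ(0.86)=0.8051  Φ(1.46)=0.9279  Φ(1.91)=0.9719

Lower: z₀ + z₁ = -0.176 + (-1.645) = -1.821; 1 − a(z₀+z₁) = 1 − (0.071)(-1.821) = 1.1293; argument = -0.176 + (-1.821)/1.1293 = -1.7885 → -1.79.
α₁ = Φ(-1.79) = 0.0367; rank = round(100 × 0.0367) = 4; θ*₍4₎ = 10.74.
Upper: z₀ + z₂ = 1.469; 1 − a(z₀+z₂) = 0.8957; argument = 1.4641 → 1.46; α₂ = 0.9279; rank = 93; θ*₍93₎ = 15.41.

(10.74, 15.41)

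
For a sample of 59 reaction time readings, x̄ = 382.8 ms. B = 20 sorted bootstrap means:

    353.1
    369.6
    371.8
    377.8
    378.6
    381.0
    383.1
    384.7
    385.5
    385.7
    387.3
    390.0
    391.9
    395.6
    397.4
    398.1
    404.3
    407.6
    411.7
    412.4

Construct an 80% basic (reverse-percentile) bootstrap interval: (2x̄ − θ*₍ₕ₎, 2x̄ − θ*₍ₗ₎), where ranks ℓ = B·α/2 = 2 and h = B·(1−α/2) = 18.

Percentile endpoints at ranks 2 and 18: θ*₍2₎ = 369.6, θ*₍18₎ = 407.6.
Basic interval reflects these around x̄:
  lower = 2 × 382.8 − 407.6 = 358.0
  upper = 2 × 382.8 − 369.6 = 396.0

(358.0, 396.0)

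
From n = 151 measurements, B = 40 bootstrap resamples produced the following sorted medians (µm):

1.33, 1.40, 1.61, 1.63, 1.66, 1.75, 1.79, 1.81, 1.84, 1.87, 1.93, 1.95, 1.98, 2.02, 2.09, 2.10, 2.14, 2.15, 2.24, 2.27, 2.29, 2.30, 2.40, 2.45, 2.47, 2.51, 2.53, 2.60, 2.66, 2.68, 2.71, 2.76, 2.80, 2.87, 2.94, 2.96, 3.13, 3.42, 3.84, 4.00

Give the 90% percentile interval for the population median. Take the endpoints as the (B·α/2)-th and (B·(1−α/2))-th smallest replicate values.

(1.40, 3.42)

α = 0.10; lower rank = 40 × 0.050 = 2; upper rank = 40 × 0.950 = 38.
The 2nd smallest replicate is 1.40; the 38th is 3.42.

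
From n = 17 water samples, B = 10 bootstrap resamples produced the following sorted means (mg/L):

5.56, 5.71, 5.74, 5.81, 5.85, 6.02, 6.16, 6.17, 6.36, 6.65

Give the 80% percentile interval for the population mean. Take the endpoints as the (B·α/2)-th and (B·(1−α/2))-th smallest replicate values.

(5.56, 6.36)

α = 0.20; lower rank = 10 × 0.100 = 1; upper rank = 10 × 0.900 = 9.
The 1st smallest replicate is 5.56; the 9th is 6.36.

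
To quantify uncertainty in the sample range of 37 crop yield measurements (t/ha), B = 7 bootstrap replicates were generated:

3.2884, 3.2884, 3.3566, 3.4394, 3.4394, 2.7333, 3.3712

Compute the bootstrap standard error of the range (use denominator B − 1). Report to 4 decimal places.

Bootstrap SE is the standard deviation of the 7 replicate ranges.
Mean of replicates: (3.2884 + 3.2884 + 3.3566 + 3.4394 + 3.4394 + 2.7333 + 3.3712) / 7 = 22.91670 / 7 = 3.27381
Sum of squared deviations: (+0.01459)² + (+0.01459)² + (+0.08279)² + (+0.16559)² + (+0.16559)² + (−0.54051)² + (+0.09739)² = 0.36376
Variance = 0.36376 / 6 = 0.06063
SE* = √0.06063

SE* = 0.2462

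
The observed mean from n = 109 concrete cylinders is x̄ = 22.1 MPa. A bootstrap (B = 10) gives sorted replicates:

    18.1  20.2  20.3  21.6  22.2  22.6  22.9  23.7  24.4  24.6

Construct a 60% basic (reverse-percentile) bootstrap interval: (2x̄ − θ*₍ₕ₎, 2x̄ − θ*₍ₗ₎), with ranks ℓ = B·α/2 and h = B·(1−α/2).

Percentile endpoints at ranks 2 and 8: θ*₍2₎ = 20.2, θ*₍8₎ = 23.7.
Basic interval reflects these around x̄:
  lower = 2 × 22.1 − 23.7 = 20.5
  upper = 2 × 22.1 − 20.2 = 24.0

(20.5, 24.0)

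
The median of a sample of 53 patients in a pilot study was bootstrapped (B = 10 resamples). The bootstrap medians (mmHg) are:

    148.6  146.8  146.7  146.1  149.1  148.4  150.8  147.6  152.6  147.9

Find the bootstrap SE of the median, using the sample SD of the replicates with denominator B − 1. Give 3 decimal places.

SE* = 1.987

Bootstrap SE is the standard deviation of the 10 replicate medians.
Mean of replicates: (148.6 + 146.8 + 146.7 + 146.1 + 149.1 + 148.4 + 150.8 + 147.6 + 152.6 + 147.9) / 10 = 1484.6000 / 10 = 148.4600
Sum of squared deviations: (+0.1400)² + (−1.6600)² + (−1.7600)² + (−2.3600)² + (+0.6400)² + (−0.0600)² + (+2.3400)² + (−0.8600)² + (+4.1400)² + (−0.5600)² = 35.5240
Variance = 35.5240 / 9 = 3.9471
SE* = √3.9471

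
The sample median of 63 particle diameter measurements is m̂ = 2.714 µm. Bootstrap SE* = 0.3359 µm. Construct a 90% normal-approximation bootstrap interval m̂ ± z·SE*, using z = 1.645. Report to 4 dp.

(2.1614, 3.2666)

Margin = 1.645 × 0.3359 = 0.55256
Interval: 2.714 ± 0.55256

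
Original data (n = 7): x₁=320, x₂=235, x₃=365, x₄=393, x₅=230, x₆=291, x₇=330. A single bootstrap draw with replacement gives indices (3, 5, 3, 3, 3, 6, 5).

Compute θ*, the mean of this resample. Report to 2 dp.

θ* = 315.86

Resample values: 365, 230, 365, 365, 365, 291, 230.
Mean = (365 + 230 + 365 + 365 + 365 + 291 + 230) / 7 = 2211.0 / 7 = 315.86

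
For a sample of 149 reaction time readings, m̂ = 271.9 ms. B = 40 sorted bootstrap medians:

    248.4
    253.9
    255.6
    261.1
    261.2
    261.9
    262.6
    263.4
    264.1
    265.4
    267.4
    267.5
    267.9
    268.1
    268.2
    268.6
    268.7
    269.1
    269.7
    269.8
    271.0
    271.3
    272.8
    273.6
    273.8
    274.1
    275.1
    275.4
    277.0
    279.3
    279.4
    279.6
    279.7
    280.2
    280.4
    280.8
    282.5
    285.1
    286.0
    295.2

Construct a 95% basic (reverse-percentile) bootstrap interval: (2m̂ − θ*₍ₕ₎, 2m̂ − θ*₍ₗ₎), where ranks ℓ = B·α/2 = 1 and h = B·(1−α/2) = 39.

Percentile endpoints at ranks 1 and 39: θ*₍1₎ = 248.4, θ*₍39₎ = 286.0.
Basic interval reflects these around m̂:
  lower = 2 × 271.9 − 286.0 = 257.8
  upper = 2 × 271.9 − 248.4 = 295.4

(257.8, 295.4)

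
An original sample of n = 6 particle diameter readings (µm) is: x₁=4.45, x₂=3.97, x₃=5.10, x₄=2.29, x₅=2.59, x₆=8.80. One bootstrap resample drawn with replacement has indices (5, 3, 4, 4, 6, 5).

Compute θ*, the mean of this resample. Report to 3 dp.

Resample values: 2.59, 5.10, 2.29, 2.29, 8.80, 2.59.
Mean = (2.59 + 5.10 + 2.29 + 2.29 + 8.80 + 2.59) / 6 = 23.660 / 6 = 3.943

θ* = 3.943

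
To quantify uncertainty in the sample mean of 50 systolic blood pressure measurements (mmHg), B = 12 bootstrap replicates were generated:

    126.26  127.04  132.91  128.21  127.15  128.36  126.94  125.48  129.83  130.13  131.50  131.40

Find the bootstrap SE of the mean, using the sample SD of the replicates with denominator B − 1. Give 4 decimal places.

Bootstrap SE is the standard deviation of the 12 replicate means.
Mean of replicates: (126.26 + 127.04 + 132.91 + 128.21 + 127.15 + 128.36 + 126.94 + 125.48 + 129.83 + 130.13 + 131.50 + 131.40) / 12 = 1545.21000 / 12 = 128.76750
Sum of squared deviations: (−2.50750)² + (−1.72750)² + (+4.14250)² + (−0.55750)² + (−1.61750)² + (−0.40750)² + (−1.82750)² + (−3.28750)² + (+1.06250)² + (+1.36250)² + (+2.73250)² + (+2.63250)² = 61.05462
Variance = 61.05462 / 11 = 5.55042
SE* = √5.55042

SE* = 2.3559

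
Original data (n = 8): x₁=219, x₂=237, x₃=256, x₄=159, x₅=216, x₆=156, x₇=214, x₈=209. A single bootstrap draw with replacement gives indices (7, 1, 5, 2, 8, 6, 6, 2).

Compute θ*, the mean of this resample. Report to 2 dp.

θ* = 205.50

Resample values: 214, 219, 216, 237, 209, 156, 156, 237.
Mean = (214 + 219 + 216 + 237 + 209 + 156 + 156 + 237) / 8 = 1644.0 / 8 = 205.50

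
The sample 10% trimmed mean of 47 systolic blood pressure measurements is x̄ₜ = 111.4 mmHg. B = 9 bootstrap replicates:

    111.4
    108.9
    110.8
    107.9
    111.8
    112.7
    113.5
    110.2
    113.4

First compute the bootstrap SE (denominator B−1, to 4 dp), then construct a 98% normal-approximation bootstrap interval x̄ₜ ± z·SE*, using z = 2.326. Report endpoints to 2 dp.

Mean of replicates = 111.1778; sum of squared deviations = 30.1156; SE* = √(30.1156/8) = 1.9402
Margin = 2.326 × 1.9402 = 4.513
Interval: 111.4 ± 4.513

(106.89, 115.91)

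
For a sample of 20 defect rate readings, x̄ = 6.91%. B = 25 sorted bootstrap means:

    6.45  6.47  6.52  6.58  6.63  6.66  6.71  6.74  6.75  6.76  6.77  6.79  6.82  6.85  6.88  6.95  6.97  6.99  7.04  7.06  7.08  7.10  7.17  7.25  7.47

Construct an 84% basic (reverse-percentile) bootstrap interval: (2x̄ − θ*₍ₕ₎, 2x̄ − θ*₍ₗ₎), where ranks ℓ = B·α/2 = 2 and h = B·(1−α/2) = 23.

Percentile endpoints at ranks 2 and 23: θ*₍2₎ = 6.47, θ*₍23₎ = 7.17.
Basic interval reflects these around x̄:
  lower = 2 × 6.91 − 7.17 = 6.65
  upper = 2 × 6.91 − 6.47 = 7.35

(6.65, 7.35)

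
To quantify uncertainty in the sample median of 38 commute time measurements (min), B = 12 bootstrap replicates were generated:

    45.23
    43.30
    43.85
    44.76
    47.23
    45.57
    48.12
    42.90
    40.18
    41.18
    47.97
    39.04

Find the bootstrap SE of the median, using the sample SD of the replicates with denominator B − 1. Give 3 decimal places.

Bootstrap SE is the standard deviation of the 12 replicate medians.
Mean of replicates: (45.23 + 43.30 + 43.85 + 44.76 + 47.23 + 45.57 + 48.12 + 42.90 + 40.18 + 41.18 + 47.97 + 39.04) / 12 = 529.3300 / 12 = 44.1108
Sum of squared deviations: (+1.1192)² + (−0.8108)² + (−0.2608)² + (+0.6492)² + (+3.1192)² + (+1.4592)² + (+4.0092)² + (−1.2108)² + (−3.9308)² + (−2.9308)² + (+3.8592)² + (−5.0708)² = 96.4451
Variance = 96.4451 / 11 = 8.7677
SE* = √8.7677

SE* = 2.961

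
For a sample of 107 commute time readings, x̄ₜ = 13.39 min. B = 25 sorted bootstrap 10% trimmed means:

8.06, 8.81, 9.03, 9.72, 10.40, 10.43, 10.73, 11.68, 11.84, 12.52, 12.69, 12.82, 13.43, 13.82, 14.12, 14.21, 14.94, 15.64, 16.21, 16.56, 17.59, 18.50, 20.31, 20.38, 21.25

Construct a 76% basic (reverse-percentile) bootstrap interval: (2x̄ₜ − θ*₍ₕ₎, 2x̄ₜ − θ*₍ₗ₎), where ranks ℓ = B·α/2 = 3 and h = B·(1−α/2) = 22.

Percentile endpoints at ranks 3 and 22: θ*₍3₎ = 9.03, θ*₍22₎ = 18.50.
Basic interval reflects these around x̄ₜ:
  lower = 2 × 13.39 − 18.50 = 8.28
  upper = 2 × 13.39 − 9.03 = 17.75

(8.28, 17.75)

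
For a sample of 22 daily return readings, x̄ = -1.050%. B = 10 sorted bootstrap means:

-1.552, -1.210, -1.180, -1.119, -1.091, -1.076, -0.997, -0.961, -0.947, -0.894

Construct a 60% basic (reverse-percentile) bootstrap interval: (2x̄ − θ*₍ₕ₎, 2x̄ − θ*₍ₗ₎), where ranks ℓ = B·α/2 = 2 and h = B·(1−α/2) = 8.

Percentile endpoints at ranks 2 and 8: θ*₍2₎ = -1.210, θ*₍8₎ = -0.961.
Basic interval reflects these around x̄:
  lower = 2 × -1.050 − -0.961 = -1.139
  upper = 2 × -1.050 − -1.210 = -0.890

(-1.139, -0.890)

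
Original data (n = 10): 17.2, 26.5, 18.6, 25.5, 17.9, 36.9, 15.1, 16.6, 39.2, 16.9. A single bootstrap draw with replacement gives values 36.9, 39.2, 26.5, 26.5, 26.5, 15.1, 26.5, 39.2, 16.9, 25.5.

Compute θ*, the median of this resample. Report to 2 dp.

θ* = 26.50

Sorted: 15.1, 16.9, 25.5, 26.5, 26.5, 26.5, 26.5, 36.9, 39.2, 39.2
Median = average of the two middle values = 26.50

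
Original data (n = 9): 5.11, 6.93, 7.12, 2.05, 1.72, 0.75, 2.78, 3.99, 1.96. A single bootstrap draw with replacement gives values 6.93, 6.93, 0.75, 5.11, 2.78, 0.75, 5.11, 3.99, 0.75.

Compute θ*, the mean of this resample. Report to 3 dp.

Mean = (6.93 + 6.93 + 0.75 + 5.11 + 2.78 + 0.75 + 5.11 + 3.99 + 0.75) / 9 = 33.100 / 9 = 3.678

θ* = 3.678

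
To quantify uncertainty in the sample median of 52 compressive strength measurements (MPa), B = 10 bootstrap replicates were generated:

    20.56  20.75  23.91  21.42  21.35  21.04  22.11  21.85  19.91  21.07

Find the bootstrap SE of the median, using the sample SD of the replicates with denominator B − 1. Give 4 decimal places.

Bootstrap SE is the standard deviation of the 10 replicate medians.
Mean of replicates: (20.56 + 20.75 + 23.91 + 21.42 + 21.35 + 21.04 + 22.11 + 21.85 + 19.91 + 21.07) / 10 = 213.97000 / 10 = 21.39700
Sum of squared deviations: (−0.83700)² + (−0.64700)² + (+2.51300)² + (+0.02300)² + (−0.04700)² + (−0.35700)² + (+0.71300)² + (+0.45300)² + (−1.48700)² + (−0.32700)² = 10.59621
Variance = 10.59621 / 9 = 1.17736
SE* = √1.17736

SE* = 1.0851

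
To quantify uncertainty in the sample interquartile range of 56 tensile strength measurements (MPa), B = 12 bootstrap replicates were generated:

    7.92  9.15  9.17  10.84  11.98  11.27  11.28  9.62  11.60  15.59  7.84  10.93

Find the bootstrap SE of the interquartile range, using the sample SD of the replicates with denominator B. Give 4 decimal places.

Bootstrap SE is the standard deviation of the 12 replicate interquartile ranges.
Mean of replicates: (7.92 + 9.15 + 9.17 + 10.84 + 11.98 + 11.27 + 11.28 + 9.62 + 11.60 + 15.59 + 7.84 + 10.93) / 12 = 127.19000 / 12 = 10.59917
Sum of squared deviations: (−2.67917)² + (−1.44917)² + (−1.42917)² + (+0.24083)² + (+1.38083)² + (+0.67083)² + (+0.68083)² + (−0.97917)² + (+1.00083)² + (+4.99083)² + (−2.75917)² + (+0.33083)² = 48.79009
Variance = 48.79009 / 12 = 4.06584
SE* = √4.06584

SE* = 2.0164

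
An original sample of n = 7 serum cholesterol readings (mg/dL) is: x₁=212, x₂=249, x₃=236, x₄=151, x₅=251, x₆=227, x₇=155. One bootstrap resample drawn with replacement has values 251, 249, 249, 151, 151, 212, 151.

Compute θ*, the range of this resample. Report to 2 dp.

θ* = 100.00

Range = 251 − 151 = 100.00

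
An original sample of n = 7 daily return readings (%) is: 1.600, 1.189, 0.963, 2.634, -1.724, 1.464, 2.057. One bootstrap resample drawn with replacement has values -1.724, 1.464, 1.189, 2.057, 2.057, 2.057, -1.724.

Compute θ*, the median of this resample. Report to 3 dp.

θ* = 1.464

Sorted: -1.724, -1.724, 1.189, 1.464, 2.057, 2.057, 2.057
Median = middle value = 1.464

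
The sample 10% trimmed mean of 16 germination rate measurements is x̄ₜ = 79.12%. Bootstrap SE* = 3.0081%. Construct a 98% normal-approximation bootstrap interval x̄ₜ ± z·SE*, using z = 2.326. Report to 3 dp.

Margin = 2.326 × 3.0081 = 6.9968
Interval: 79.12 ± 6.9968

(72.123, 86.117)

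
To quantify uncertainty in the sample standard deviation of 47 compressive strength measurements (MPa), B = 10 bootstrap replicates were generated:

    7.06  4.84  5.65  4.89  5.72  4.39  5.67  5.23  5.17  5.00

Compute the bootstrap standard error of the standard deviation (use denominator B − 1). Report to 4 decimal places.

Bootstrap SE is the standard deviation of the 10 replicate standard deviations.
Mean of replicates: (7.06 + 4.84 + 5.65 + 4.89 + 5.72 + 4.39 + 5.67 + 5.23 + 5.17 + 5.00) / 10 = 53.62000 / 10 = 5.36200
Sum of squared deviations: (+1.69800)² + (−0.52200)² + (+0.28800)² + (−0.47200)² + (+0.35800)² + (−0.97200)² + (+0.30800)² + (−0.13200)² + (−0.19200)² + (−0.36200)² = 4.81456
Variance = 4.81456 / 9 = 0.53495
SE* = √0.53495

SE* = 0.7314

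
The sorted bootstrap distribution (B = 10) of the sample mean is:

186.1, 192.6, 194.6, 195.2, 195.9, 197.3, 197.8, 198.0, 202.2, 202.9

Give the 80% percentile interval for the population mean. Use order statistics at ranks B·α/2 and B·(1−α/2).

(186.1, 202.2)

α = 0.20; lower rank = 10 × 0.100 = 1; upper rank = 10 × 0.900 = 9.
The 1st smallest replicate is 186.1; the 9th is 202.2.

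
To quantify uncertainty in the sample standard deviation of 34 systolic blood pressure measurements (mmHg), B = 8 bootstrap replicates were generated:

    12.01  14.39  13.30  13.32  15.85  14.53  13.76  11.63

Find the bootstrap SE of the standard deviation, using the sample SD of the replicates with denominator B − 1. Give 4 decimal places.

Bootstrap SE is the standard deviation of the 8 replicate standard deviations.
Mean of replicates: (12.01 + 14.39 + 13.30 + 13.32 + 15.85 + 14.53 + 13.76 + 11.63) / 8 = 108.79000 / 8 = 13.59875
Sum of squared deviations: (−1.58875)² + (+0.79125)² + (−0.29875)² + (−0.27875)² + (+2.25125)² + (+0.93125)² + (+0.16125)² + (−1.96875)² = 13.15449
Variance = 13.15449 / 7 = 1.87921
SE* = √1.87921

SE* = 1.3708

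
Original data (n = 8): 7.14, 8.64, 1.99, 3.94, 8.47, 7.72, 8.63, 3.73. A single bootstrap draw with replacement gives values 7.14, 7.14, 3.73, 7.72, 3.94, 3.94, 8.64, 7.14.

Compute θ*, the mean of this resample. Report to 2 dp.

θ* = 6.17

Mean = (7.14 + 7.14 + 3.73 + 7.72 + 3.94 + 3.94 + 8.64 + 7.14) / 8 = 49.390 / 8 = 6.17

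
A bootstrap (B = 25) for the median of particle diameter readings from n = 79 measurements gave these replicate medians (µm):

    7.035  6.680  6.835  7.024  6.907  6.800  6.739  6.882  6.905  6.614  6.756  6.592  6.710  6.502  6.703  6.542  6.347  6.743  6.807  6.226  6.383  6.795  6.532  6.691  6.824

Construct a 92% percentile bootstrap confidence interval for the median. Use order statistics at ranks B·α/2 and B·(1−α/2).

Sorted replicates: 6.226, 6.347, 6.383, 6.502, 6.532, 6.542, 6.592, 6.614, 6.680, 6.691, 6.703, 6.710, 6.739, 6.743, 6.756, 6.795, 6.800, 6.807, 6.824, 6.835, 6.882, 6.905, 6.907, 7.024, 7.035
α = 0.08; lower rank = 25 × 0.040 = 1; upper rank = 25 × 0.960 = 24.
The 1st smallest replicate is 6.226; the 24th is 7.024.

(6.226, 7.024)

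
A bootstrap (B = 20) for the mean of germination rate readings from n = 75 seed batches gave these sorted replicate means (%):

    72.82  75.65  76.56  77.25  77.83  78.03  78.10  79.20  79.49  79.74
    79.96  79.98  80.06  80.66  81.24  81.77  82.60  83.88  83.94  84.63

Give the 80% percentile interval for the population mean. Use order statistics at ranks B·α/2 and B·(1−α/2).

(75.65, 83.88)

α = 0.20; lower rank = 20 × 0.100 = 2; upper rank = 20 × 0.900 = 18.
The 2nd smallest replicate is 75.65; the 18th is 83.88.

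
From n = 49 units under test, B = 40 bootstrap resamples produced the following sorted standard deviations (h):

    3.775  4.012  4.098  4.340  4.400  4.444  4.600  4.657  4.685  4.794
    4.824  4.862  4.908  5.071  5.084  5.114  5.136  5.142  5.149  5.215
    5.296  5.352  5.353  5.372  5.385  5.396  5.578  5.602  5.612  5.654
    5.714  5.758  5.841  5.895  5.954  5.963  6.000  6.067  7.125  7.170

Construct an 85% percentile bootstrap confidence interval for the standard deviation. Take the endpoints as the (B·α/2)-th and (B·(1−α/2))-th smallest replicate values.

α = 0.15; lower rank = 40 × 0.075 = 3; upper rank = 40 × 0.925 = 37.
The 3rd smallest replicate is 4.098; the 37th is 6.000.

(4.098, 6.000)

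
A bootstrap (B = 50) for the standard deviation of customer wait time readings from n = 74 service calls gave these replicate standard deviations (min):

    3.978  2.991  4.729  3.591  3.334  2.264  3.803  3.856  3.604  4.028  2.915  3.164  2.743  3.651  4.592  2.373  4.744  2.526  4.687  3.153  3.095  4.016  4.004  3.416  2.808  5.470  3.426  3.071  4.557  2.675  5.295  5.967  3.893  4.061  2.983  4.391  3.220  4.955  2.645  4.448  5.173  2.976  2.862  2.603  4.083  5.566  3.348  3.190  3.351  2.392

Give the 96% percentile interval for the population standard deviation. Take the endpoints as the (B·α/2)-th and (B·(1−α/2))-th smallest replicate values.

(2.264, 5.566)

Sorted replicates: 2.264, 2.373, 2.392, 2.526, 2.603, 2.645, 2.675, 2.743, 2.808, 2.862, 2.915, 2.976, 2.983, 2.991, 3.071, 3.095, 3.153, 3.164, 3.190, 3.220, 3.334, 3.348, 3.351, 3.416, 3.426, 3.591, 3.604, 3.651, 3.803, 3.856, 3.893, 3.978, 4.004, 4.016, 4.028, 4.061, 4.083, 4.391, 4.448, 4.557, 4.592, 4.687, 4.729, 4.744, 4.955, 5.173, 5.295, 5.470, 5.566, 5.967
α = 0.04; lower rank = 50 × 0.020 = 1; upper rank = 50 × 0.980 = 49.
The 1st smallest replicate is 2.264; the 49th is 5.566.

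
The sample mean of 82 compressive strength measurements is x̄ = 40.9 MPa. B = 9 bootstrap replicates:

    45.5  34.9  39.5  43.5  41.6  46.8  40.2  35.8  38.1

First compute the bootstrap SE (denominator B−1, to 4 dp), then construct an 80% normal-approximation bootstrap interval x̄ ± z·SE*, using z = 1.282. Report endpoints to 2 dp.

Mean of replicates = 40.6556; sum of squared deviations = 134.9822; SE* = √(134.9822/8) = 4.1076
Margin = 1.282 × 4.1076 = 5.266
Interval: 40.9 ± 5.266

(35.63, 46.17)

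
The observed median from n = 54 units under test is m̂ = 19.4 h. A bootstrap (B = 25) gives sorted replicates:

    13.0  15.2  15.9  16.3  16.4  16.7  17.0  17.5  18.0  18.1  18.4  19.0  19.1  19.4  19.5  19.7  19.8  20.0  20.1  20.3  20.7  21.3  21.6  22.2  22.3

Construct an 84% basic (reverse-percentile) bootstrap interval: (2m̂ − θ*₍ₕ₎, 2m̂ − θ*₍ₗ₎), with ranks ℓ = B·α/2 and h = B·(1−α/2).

Percentile endpoints at ranks 2 and 23: θ*₍2₎ = 15.2, θ*₍23₎ = 21.6.
Basic interval reflects these around m̂:
  lower = 2 × 19.4 − 21.6 = 17.2
  upper = 2 × 19.4 − 15.2 = 23.6

(17.2, 23.6)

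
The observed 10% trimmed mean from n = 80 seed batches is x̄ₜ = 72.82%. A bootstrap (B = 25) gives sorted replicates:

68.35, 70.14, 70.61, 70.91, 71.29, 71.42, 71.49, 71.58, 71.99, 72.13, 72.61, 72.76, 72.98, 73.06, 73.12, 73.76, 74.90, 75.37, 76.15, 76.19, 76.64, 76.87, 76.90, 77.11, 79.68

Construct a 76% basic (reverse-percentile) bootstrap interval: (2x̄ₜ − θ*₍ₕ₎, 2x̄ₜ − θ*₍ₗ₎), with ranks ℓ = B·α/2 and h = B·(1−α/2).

Percentile endpoints at ranks 3 and 22: θ*₍3₎ = 70.61, θ*₍22₎ = 76.87.
Basic interval reflects these around x̄ₜ:
  lower = 2 × 72.82 − 76.87 = 68.77
  upper = 2 × 72.82 − 70.61 = 75.03

(68.77, 75.03)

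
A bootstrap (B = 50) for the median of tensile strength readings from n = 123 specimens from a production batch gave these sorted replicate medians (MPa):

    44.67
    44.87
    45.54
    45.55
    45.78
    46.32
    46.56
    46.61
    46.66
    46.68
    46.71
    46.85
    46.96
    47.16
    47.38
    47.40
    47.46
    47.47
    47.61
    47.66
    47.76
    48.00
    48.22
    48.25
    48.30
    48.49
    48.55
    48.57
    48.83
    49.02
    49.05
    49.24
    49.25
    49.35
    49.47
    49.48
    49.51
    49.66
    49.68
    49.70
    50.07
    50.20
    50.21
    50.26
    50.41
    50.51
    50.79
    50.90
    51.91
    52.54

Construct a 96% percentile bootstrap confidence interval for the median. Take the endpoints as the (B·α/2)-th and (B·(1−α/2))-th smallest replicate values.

α = 0.04; lower rank = 50 × 0.020 = 1; upper rank = 50 × 0.980 = 49.
The 1st smallest replicate is 44.67; the 49th is 51.91.

(44.67, 51.91)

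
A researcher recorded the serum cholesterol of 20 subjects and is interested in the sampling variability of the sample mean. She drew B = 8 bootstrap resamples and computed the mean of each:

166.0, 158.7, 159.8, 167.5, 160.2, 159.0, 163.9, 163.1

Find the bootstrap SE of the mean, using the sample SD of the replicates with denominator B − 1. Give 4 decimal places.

SE* = 3.3474

Bootstrap SE is the standard deviation of the 8 replicate means.
Mean of replicates: (166.0 + 158.7 + 159.8 + 167.5 + 160.2 + 159.0 + 163.9 + 163.1) / 8 = 1298.20000 / 8 = 162.27500
Sum of squared deviations: (+3.72500)² + (−3.57500)² + (−2.47500)² + (+5.22500)² + (−2.07500)² + (−3.27500)² + (+1.62500)² + (+0.82500)² = 78.43500
Variance = 78.43500 / 7 = 11.20500
SE* = √11.20500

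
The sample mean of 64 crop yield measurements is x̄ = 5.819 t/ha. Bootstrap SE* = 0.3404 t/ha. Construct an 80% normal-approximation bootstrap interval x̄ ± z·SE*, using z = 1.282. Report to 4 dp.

(5.3826, 6.2554)

Margin = 1.282 × 0.3404 = 0.43639
Interval: 5.819 ± 0.43639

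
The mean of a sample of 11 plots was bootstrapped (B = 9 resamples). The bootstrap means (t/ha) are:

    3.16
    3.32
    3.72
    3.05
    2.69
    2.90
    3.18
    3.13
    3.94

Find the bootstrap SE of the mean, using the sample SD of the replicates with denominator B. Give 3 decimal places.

Bootstrap SE is the standard deviation of the 9 replicate means.
Mean of replicates: (3.16 + 3.32 + 3.72 + 3.05 + 2.69 + 2.90 + 3.18 + 3.13 + 3.94) / 9 = 29.0900 / 9 = 3.2322
Sum of squared deviations: (−0.0722)² + (+0.0878)² + (+0.4878)² + (−0.1822)² + (−0.5422)² + (−0.3322)² + (−0.0522)² + (−0.1022)² + (+0.7078)² = 1.2026
Variance = 1.2026 / 9 = 0.1336
SE* = √0.1336

SE* = 0.366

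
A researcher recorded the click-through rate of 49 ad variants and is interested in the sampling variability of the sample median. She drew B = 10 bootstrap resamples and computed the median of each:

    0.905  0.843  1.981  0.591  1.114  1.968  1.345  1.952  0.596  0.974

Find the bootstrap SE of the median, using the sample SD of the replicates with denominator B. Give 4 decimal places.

SE* = 0.5280

Bootstrap SE is the standard deviation of the 10 replicate medians.
Mean of replicates: (0.905 + 0.843 + 1.981 + 0.591 + 1.114 + 1.968 + 1.345 + 1.952 + 0.596 + 0.974) / 10 = 12.26900 / 10 = 1.22690
Sum of squared deviations: (−0.32190)² + (−0.38390)² + (+0.75410)² + (−0.63590)² + (−0.11290)² + (+0.74110)² + (+0.11810)² + (+0.72510)² + (−0.63090)² + (−0.25290)² = 2.78772
Variance = 2.78772 / 10 = 0.27877
SE* = √0.27877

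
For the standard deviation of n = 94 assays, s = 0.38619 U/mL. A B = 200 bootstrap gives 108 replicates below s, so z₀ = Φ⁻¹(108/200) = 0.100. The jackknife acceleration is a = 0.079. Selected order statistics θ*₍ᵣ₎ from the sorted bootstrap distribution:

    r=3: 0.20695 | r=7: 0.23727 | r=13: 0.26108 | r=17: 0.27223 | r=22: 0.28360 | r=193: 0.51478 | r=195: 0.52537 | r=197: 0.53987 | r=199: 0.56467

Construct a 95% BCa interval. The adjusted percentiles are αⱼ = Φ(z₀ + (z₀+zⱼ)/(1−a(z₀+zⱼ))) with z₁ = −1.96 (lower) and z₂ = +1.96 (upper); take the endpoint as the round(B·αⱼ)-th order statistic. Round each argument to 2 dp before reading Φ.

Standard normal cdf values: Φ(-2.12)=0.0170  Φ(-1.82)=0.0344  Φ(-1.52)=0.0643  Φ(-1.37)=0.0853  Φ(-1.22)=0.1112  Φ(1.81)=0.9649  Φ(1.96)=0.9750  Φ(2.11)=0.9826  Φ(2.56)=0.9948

Lower: z₀ + z₁ = 0.100 + (-1.960) = -1.860; 1 − a(z₀+z₁) = 1 − (0.079)(-1.860) = 1.1469; argument = 0.100 + (-1.860)/1.1469 = -1.5217 → -1.52.
α₁ = Φ(-1.52) = 0.0643; rank = round(200 × 0.0643) = 13; θ*₍13₎ = 0.26108.
Upper: z₀ + z₂ = 2.060; 1 − a(z₀+z₂) = 0.8373; argument = 2.5604 → 2.56; α₂ = 0.9948; rank = 199; θ*₍199₎ = 0.56467.

(0.26108, 0.56467)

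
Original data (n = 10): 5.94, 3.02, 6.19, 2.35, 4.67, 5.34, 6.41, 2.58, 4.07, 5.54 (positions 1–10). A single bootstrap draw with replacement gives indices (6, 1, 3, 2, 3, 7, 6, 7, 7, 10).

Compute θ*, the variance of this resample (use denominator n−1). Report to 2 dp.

Resample values: 5.34, 5.94, 6.19, 3.02, 6.19, 6.41, 5.34, 6.41, 6.41, 5.54.
Mean = 5.6790; sum of squared deviations = 9.5129
s² = 9.5129 / 9 = 1.0570

θ* = 1.06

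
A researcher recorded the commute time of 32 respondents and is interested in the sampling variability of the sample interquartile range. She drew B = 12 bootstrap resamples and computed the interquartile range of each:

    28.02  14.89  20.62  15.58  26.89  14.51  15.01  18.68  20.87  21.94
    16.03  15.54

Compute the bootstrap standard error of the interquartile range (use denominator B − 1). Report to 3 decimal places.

SE* = 4.709

Bootstrap SE is the standard deviation of the 12 replicate interquartile ranges.
Mean of replicates: (28.02 + 14.89 + 20.62 + 15.58 + 26.89 + 14.51 + 15.01 + 18.68 + 20.87 + 21.94 + 16.03 + 15.54) / 12 = 228.5800 / 12 = 19.0483
Sum of squared deviations: (+8.9717)² + (−4.1583)² + (+1.5717)² + (−3.4683)² + (+7.8417)² + (−4.5383)² + (−4.0383)² + (−0.3683)² + (+1.8217)² + (+2.8917)² + (−3.0183)² + (−3.5083)² = 243.9130
Variance = 243.9130 / 11 = 22.1739
SE* = √22.1739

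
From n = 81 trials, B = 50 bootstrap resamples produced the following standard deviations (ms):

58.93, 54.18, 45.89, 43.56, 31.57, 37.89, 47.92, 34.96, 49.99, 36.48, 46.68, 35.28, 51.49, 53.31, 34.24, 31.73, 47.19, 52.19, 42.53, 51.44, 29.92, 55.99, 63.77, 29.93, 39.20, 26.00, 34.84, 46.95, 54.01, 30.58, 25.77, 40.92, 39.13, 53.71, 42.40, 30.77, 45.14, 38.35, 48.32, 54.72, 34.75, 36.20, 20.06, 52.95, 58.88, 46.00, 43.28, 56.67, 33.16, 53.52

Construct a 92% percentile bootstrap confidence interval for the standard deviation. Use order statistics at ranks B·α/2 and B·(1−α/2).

Sorted replicates: 20.06, 25.77, 26.00, 29.92, 29.93, 30.58, 30.77, 31.57, 31.73, 33.16, 34.24, 34.75, 34.84, 34.96, 35.28, 36.20, 36.48, 37.89, 38.35, 39.13, 39.20, 40.92, 42.40, 42.53, 43.28, 43.56, 45.14, 45.89, 46.00, 46.68, 46.95, 47.19, 47.92, 48.32, 49.99, 51.44, 51.49, 52.19, 52.95, 53.31, 53.52, 53.71, 54.01, 54.18, 54.72, 55.99, 56.67, 58.88, 58.93, 63.77
α = 0.08; lower rank = 50 × 0.040 = 2; upper rank = 50 × 0.960 = 48.
The 2nd smallest replicate is 25.77; the 48th is 58.88.

(25.77, 58.88)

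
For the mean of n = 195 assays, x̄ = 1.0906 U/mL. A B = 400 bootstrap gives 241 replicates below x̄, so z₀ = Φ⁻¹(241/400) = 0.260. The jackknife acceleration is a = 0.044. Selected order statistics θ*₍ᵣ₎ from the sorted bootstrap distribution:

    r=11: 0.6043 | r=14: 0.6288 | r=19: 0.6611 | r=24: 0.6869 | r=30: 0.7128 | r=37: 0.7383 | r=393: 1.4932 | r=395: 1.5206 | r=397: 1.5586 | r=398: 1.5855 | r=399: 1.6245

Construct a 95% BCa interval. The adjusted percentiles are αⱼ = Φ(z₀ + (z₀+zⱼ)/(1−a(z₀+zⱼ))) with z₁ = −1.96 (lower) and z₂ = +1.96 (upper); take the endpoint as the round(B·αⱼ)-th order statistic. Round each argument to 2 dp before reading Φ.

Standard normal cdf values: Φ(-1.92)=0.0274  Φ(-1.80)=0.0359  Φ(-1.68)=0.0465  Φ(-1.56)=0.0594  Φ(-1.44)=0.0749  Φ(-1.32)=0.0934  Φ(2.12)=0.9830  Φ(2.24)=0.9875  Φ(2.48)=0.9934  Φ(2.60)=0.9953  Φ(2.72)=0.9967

Lower: z₀ + z₁ = 0.260 + (-1.960) = -1.700; 1 − a(z₀+z₁) = 1 − (0.044)(-1.700) = 1.0748; argument = 0.260 + (-1.700)/1.0748 = -1.3217 → -1.32.
α₁ = Φ(-1.32) = 0.0934; rank = round(400 × 0.0934) = 37; θ*₍37₎ = 0.7383.
Upper: z₀ + z₂ = 2.220; 1 − a(z₀+z₂) = 0.9023; argument = 2.7203 → 2.72; α₂ = 0.9967; rank = 399; θ*₍399₎ = 1.6245.

(0.7383, 1.6245)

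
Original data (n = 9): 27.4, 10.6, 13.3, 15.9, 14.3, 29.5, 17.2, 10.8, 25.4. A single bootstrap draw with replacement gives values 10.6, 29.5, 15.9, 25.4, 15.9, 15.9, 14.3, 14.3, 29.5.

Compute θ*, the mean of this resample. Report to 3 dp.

Mean = (10.6 + 29.5 + 15.9 + 25.4 + 15.9 + 15.9 + 14.3 + 14.3 + 29.5) / 9 = 171.30 / 9 = 19.033

θ* = 19.033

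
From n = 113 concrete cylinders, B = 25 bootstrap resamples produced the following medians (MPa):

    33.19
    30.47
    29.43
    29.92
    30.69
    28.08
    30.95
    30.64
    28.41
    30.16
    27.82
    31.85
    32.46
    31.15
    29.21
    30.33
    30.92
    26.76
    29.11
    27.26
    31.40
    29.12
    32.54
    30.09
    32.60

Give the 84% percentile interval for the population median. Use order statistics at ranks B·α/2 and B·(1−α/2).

Sorted replicates: 26.76, 27.26, 27.82, 28.08, 28.41, 29.11, 29.12, 29.21, 29.43, 29.92, 30.09, 30.16, 30.33, 30.47, 30.64, 30.69, 30.92, 30.95, 31.15, 31.40, 31.85, 32.46, 32.54, 32.60, 33.19
α = 0.16; lower rank = 25 × 0.080 = 2; upper rank = 25 × 0.920 = 23.
The 2nd smallest replicate is 27.26; the 23rd is 32.54.

(27.26, 32.54)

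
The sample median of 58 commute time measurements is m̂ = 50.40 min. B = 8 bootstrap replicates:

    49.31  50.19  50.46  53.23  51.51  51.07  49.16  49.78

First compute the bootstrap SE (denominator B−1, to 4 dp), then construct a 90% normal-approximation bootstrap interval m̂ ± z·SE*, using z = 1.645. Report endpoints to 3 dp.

Mean of replicates = 50.5887; sum of squared deviations = 12.5627; SE* = √(12.5627/7) = 1.3397
Margin = 1.645 × 1.3397 = 2.2038
Interval: 50.40 ± 2.2038

(48.196, 52.604)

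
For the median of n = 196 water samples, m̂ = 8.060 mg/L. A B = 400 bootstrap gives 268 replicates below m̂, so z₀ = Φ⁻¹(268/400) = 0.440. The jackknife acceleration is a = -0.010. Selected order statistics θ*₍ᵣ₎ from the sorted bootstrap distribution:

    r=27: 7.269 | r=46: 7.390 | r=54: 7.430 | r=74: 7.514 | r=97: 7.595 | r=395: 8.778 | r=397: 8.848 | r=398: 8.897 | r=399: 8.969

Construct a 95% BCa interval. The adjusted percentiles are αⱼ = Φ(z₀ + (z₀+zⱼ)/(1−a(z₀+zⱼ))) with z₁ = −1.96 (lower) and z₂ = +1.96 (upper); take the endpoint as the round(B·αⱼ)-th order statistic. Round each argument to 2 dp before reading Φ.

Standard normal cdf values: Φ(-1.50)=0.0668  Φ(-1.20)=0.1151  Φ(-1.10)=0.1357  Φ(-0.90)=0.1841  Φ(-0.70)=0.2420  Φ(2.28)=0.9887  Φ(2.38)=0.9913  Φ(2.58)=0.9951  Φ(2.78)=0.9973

Lower: z₀ + z₁ = 0.440 + (-1.960) = -1.520; 1 − a(z₀+z₁) = 1 − (-0.010)(-1.520) = 0.9848; argument = 0.440 + (-1.520)/0.9848 = -1.1035 → -1.10.
α₁ = Φ(-1.10) = 0.1357; rank = round(400 × 0.1357) = 54; θ*₍54₎ = 7.430.
Upper: z₀ + z₂ = 2.400; 1 − a(z₀+z₂) = 1.0240; argument = 2.7837 → 2.78; α₂ = 0.9973; rank = 399; θ*₍399₎ = 8.969.

(7.430, 8.969)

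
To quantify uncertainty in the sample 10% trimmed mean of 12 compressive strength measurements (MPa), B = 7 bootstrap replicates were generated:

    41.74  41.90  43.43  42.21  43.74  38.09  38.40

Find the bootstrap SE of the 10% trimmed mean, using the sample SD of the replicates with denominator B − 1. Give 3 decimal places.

Bootstrap SE is the standard deviation of the 7 replicate 10% trimmed means.
Mean of replicates: (41.74 + 41.90 + 43.43 + 42.21 + 43.74 + 38.09 + 38.40) / 7 = 289.5100 / 7 = 41.3586
Sum of squared deviations: (+0.3814)² + (+0.5414)² + (+2.0714)² + (+0.8514)² + (+2.3814)² + (−3.2686)² + (−2.9586)² = 30.5623
Variance = 30.5623 / 6 = 5.0937
SE* = √5.0937

SE* = 2.257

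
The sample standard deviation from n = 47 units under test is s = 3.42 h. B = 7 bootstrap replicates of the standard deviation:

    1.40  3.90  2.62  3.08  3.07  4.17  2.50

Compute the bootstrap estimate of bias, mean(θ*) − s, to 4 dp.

mean(θ*) = (1.40 + 3.90 + 2.62 + 3.08 + 3.07 + 4.17 + 2.50) / 7 = 2.96286
bias = 2.96286 − 3.42

bias = −0.4571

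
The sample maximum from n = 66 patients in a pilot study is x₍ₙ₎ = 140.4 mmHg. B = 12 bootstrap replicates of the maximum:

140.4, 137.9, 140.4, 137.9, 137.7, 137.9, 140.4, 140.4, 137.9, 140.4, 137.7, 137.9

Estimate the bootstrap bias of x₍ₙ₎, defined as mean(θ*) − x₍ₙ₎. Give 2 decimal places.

mean(θ*) = (140.4 + 137.9 + 140.4 + 137.9 + 137.7 + 137.9 + 140.4 + 140.4 + 137.9 + 140.4 + 137.7 + 137.9) / 12 = 138.908
bias = 138.908 − 140.4

bias = −1.49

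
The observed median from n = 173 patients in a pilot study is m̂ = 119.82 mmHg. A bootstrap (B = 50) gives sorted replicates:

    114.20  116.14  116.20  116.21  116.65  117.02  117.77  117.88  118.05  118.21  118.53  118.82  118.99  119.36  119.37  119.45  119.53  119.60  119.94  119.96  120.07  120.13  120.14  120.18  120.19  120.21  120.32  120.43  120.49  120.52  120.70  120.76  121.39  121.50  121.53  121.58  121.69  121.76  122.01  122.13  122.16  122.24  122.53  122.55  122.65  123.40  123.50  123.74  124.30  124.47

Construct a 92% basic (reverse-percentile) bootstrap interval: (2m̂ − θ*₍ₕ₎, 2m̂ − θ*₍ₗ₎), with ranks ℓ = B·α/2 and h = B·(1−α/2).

Percentile endpoints at ranks 2 and 48: θ*₍2₎ = 116.14, θ*₍48₎ = 123.74.
Basic interval reflects these around m̂:
  lower = 2 × 119.82 − 123.74 = 115.90
  upper = 2 × 119.82 − 116.14 = 123.50

(115.90, 123.50)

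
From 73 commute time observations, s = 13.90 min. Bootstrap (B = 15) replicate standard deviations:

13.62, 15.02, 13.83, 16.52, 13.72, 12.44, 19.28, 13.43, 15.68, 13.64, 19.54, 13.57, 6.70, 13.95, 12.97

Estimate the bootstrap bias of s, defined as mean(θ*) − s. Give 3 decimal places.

bias = +0.361

mean(θ*) = (13.62 + 15.02 + 13.83 + 16.52 + 13.72 + 12.44 + 19.28 + 13.43 + 15.68 + 13.64 + 19.54 + 13.57 + 6.70 + 13.95 + 12.97) / 15 = 14.2607
bias = 14.2607 − 13.90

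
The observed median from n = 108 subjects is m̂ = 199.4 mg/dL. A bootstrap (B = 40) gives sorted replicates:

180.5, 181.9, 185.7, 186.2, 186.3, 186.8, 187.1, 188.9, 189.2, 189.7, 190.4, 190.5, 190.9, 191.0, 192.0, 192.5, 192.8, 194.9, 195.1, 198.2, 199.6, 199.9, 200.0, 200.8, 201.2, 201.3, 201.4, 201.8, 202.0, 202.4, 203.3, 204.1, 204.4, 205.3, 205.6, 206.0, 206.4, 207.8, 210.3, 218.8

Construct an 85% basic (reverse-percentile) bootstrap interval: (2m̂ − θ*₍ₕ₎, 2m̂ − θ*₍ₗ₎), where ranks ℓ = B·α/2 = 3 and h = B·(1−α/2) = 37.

Percentile endpoints at ranks 3 and 37: θ*₍3₎ = 185.7, θ*₍37₎ = 206.4.
Basic interval reflects these around m̂:
  lower = 2 × 199.4 − 206.4 = 192.4
  upper = 2 × 199.4 − 185.7 = 213.1

(192.4, 213.1)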